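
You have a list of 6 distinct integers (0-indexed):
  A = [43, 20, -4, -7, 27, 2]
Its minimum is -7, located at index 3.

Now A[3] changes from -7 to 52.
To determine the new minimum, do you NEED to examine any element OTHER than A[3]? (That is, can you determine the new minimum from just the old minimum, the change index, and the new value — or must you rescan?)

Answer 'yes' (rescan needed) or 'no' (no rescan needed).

Answer: yes

Derivation:
Old min = -7 at index 3
Change at index 3: -7 -> 52
Index 3 WAS the min and new value 52 > old min -7. Must rescan other elements to find the new min.
Needs rescan: yes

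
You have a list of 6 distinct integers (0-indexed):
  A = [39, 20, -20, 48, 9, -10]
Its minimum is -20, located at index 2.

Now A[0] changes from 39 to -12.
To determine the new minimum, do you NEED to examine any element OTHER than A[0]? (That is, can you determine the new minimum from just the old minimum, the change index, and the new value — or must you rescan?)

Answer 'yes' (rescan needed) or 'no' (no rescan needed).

Answer: no

Derivation:
Old min = -20 at index 2
Change at index 0: 39 -> -12
Index 0 was NOT the min. New min = min(-20, -12). No rescan of other elements needed.
Needs rescan: no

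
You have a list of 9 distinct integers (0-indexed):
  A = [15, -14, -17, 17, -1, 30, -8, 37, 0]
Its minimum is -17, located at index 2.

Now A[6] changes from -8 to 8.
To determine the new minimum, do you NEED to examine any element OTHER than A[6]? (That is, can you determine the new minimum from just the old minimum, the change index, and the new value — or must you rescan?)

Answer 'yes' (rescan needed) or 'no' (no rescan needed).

Answer: no

Derivation:
Old min = -17 at index 2
Change at index 6: -8 -> 8
Index 6 was NOT the min. New min = min(-17, 8). No rescan of other elements needed.
Needs rescan: no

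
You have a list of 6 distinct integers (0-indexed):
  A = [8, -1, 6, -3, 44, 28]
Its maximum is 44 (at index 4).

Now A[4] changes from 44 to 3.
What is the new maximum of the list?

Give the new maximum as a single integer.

Old max = 44 (at index 4)
Change: A[4] 44 -> 3
Changed element WAS the max -> may need rescan.
  Max of remaining elements: 28
  New max = max(3, 28) = 28

Answer: 28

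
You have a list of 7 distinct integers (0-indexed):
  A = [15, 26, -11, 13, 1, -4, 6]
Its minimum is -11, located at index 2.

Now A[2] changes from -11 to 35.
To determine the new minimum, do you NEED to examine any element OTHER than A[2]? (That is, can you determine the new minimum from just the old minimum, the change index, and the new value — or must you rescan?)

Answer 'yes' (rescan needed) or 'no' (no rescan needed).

Answer: yes

Derivation:
Old min = -11 at index 2
Change at index 2: -11 -> 35
Index 2 WAS the min and new value 35 > old min -11. Must rescan other elements to find the new min.
Needs rescan: yes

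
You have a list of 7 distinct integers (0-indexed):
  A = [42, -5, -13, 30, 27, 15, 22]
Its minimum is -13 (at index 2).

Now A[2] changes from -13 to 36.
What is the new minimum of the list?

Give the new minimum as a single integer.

Old min = -13 (at index 2)
Change: A[2] -13 -> 36
Changed element WAS the min. Need to check: is 36 still <= all others?
  Min of remaining elements: -5
  New min = min(36, -5) = -5

Answer: -5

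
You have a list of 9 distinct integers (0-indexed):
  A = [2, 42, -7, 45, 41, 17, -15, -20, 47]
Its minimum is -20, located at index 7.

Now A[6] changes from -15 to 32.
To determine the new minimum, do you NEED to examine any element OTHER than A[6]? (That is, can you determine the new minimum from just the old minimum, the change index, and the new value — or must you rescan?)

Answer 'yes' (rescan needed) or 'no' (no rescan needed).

Old min = -20 at index 7
Change at index 6: -15 -> 32
Index 6 was NOT the min. New min = min(-20, 32). No rescan of other elements needed.
Needs rescan: no

Answer: no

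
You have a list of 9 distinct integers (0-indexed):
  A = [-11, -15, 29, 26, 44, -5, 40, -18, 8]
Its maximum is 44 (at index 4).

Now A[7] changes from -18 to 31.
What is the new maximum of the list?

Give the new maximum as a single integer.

Old max = 44 (at index 4)
Change: A[7] -18 -> 31
Changed element was NOT the old max.
  New max = max(old_max, new_val) = max(44, 31) = 44

Answer: 44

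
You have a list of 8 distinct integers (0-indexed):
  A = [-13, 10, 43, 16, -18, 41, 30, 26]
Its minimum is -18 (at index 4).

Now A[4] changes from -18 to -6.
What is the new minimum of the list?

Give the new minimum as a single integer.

Old min = -18 (at index 4)
Change: A[4] -18 -> -6
Changed element WAS the min. Need to check: is -6 still <= all others?
  Min of remaining elements: -13
  New min = min(-6, -13) = -13

Answer: -13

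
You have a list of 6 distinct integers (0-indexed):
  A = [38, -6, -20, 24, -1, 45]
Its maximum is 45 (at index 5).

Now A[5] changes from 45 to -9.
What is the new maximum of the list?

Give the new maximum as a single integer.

Old max = 45 (at index 5)
Change: A[5] 45 -> -9
Changed element WAS the max -> may need rescan.
  Max of remaining elements: 38
  New max = max(-9, 38) = 38

Answer: 38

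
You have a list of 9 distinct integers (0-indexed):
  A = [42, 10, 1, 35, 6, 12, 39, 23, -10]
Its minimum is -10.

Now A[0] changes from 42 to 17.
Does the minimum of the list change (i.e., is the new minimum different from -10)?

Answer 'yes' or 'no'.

Answer: no

Derivation:
Old min = -10
Change: A[0] 42 -> 17
Changed element was NOT the min; min changes only if 17 < -10.
New min = -10; changed? no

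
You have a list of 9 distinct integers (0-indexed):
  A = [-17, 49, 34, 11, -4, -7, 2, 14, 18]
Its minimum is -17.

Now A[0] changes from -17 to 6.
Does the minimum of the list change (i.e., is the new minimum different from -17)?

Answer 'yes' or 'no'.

Answer: yes

Derivation:
Old min = -17
Change: A[0] -17 -> 6
Changed element was the min; new min must be rechecked.
New min = -7; changed? yes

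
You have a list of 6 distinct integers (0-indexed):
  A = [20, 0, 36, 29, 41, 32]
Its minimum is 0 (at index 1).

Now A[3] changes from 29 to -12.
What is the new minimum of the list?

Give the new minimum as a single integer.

Answer: -12

Derivation:
Old min = 0 (at index 1)
Change: A[3] 29 -> -12
Changed element was NOT the old min.
  New min = min(old_min, new_val) = min(0, -12) = -12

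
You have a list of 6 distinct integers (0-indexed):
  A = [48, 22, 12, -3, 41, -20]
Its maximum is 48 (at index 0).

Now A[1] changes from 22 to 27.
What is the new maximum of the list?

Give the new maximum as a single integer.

Old max = 48 (at index 0)
Change: A[1] 22 -> 27
Changed element was NOT the old max.
  New max = max(old_max, new_val) = max(48, 27) = 48

Answer: 48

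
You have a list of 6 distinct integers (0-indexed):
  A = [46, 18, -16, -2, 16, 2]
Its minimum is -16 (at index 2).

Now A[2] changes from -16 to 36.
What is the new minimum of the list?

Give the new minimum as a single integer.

Answer: -2

Derivation:
Old min = -16 (at index 2)
Change: A[2] -16 -> 36
Changed element WAS the min. Need to check: is 36 still <= all others?
  Min of remaining elements: -2
  New min = min(36, -2) = -2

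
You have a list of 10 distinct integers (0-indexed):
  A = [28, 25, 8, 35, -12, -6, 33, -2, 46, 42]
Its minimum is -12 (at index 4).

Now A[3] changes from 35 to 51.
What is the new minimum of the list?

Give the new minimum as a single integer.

Answer: -12

Derivation:
Old min = -12 (at index 4)
Change: A[3] 35 -> 51
Changed element was NOT the old min.
  New min = min(old_min, new_val) = min(-12, 51) = -12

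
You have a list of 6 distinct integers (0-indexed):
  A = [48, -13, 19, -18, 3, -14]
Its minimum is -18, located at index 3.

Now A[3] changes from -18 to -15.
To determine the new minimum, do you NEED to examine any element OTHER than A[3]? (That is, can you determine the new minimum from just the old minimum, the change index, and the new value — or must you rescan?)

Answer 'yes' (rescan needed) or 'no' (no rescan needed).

Answer: yes

Derivation:
Old min = -18 at index 3
Change at index 3: -18 -> -15
Index 3 WAS the min and new value -15 > old min -18. Must rescan other elements to find the new min.
Needs rescan: yes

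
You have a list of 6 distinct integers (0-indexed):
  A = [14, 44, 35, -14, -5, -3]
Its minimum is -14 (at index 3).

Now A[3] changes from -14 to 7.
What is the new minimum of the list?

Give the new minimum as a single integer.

Answer: -5

Derivation:
Old min = -14 (at index 3)
Change: A[3] -14 -> 7
Changed element WAS the min. Need to check: is 7 still <= all others?
  Min of remaining elements: -5
  New min = min(7, -5) = -5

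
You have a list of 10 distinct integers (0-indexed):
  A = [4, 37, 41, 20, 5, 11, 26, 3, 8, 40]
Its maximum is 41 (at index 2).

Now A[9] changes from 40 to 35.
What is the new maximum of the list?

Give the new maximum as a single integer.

Answer: 41

Derivation:
Old max = 41 (at index 2)
Change: A[9] 40 -> 35
Changed element was NOT the old max.
  New max = max(old_max, new_val) = max(41, 35) = 41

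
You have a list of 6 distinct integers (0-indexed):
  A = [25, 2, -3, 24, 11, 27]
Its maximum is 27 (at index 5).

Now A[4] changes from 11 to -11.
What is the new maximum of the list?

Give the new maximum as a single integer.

Answer: 27

Derivation:
Old max = 27 (at index 5)
Change: A[4] 11 -> -11
Changed element was NOT the old max.
  New max = max(old_max, new_val) = max(27, -11) = 27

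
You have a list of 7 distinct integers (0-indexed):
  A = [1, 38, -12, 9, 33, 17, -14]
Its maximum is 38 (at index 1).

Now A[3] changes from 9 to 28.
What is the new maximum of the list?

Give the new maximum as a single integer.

Answer: 38

Derivation:
Old max = 38 (at index 1)
Change: A[3] 9 -> 28
Changed element was NOT the old max.
  New max = max(old_max, new_val) = max(38, 28) = 38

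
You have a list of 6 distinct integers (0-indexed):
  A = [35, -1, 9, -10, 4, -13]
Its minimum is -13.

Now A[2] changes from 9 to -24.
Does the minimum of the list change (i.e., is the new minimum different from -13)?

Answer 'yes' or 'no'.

Old min = -13
Change: A[2] 9 -> -24
Changed element was NOT the min; min changes only if -24 < -13.
New min = -24; changed? yes

Answer: yes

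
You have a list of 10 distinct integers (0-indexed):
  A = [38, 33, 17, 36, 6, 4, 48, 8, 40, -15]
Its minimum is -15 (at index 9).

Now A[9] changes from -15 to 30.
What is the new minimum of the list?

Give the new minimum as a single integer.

Old min = -15 (at index 9)
Change: A[9] -15 -> 30
Changed element WAS the min. Need to check: is 30 still <= all others?
  Min of remaining elements: 4
  New min = min(30, 4) = 4

Answer: 4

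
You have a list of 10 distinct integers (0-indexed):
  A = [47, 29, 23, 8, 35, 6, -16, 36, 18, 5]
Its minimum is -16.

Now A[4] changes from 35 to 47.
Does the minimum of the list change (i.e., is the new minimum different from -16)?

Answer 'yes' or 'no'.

Old min = -16
Change: A[4] 35 -> 47
Changed element was NOT the min; min changes only if 47 < -16.
New min = -16; changed? no

Answer: no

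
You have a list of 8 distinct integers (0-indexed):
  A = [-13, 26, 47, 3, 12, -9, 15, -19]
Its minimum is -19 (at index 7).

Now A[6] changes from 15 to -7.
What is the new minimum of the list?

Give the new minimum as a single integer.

Old min = -19 (at index 7)
Change: A[6] 15 -> -7
Changed element was NOT the old min.
  New min = min(old_min, new_val) = min(-19, -7) = -19

Answer: -19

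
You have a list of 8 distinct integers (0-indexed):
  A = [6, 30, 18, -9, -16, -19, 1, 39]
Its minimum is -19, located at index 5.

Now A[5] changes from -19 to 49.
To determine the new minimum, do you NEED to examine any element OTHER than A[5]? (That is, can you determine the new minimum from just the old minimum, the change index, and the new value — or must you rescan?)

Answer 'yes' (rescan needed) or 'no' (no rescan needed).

Old min = -19 at index 5
Change at index 5: -19 -> 49
Index 5 WAS the min and new value 49 > old min -19. Must rescan other elements to find the new min.
Needs rescan: yes

Answer: yes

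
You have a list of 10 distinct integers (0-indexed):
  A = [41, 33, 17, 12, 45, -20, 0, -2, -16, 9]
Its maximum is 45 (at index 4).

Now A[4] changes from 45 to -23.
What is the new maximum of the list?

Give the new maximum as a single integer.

Answer: 41

Derivation:
Old max = 45 (at index 4)
Change: A[4] 45 -> -23
Changed element WAS the max -> may need rescan.
  Max of remaining elements: 41
  New max = max(-23, 41) = 41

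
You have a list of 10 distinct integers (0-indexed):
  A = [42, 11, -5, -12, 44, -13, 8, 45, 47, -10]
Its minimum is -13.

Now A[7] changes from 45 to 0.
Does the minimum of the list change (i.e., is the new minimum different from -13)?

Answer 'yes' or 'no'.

Old min = -13
Change: A[7] 45 -> 0
Changed element was NOT the min; min changes only if 0 < -13.
New min = -13; changed? no

Answer: no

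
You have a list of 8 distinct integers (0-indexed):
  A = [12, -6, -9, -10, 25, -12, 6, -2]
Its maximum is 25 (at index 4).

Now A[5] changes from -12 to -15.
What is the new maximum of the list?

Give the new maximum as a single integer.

Answer: 25

Derivation:
Old max = 25 (at index 4)
Change: A[5] -12 -> -15
Changed element was NOT the old max.
  New max = max(old_max, new_val) = max(25, -15) = 25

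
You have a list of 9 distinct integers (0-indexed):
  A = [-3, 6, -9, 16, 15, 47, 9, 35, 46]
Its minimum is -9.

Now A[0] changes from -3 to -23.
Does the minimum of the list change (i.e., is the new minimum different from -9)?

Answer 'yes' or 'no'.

Answer: yes

Derivation:
Old min = -9
Change: A[0] -3 -> -23
Changed element was NOT the min; min changes only if -23 < -9.
New min = -23; changed? yes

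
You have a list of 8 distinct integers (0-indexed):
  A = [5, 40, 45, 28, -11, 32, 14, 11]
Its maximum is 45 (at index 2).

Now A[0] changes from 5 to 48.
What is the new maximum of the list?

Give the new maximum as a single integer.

Answer: 48

Derivation:
Old max = 45 (at index 2)
Change: A[0] 5 -> 48
Changed element was NOT the old max.
  New max = max(old_max, new_val) = max(45, 48) = 48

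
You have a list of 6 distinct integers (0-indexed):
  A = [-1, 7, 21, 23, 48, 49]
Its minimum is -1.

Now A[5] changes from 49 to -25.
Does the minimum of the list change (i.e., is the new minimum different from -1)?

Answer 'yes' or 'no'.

Old min = -1
Change: A[5] 49 -> -25
Changed element was NOT the min; min changes only if -25 < -1.
New min = -25; changed? yes

Answer: yes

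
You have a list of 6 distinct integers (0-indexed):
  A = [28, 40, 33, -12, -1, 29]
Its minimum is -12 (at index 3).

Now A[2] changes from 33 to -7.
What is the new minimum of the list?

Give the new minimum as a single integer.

Old min = -12 (at index 3)
Change: A[2] 33 -> -7
Changed element was NOT the old min.
  New min = min(old_min, new_val) = min(-12, -7) = -12

Answer: -12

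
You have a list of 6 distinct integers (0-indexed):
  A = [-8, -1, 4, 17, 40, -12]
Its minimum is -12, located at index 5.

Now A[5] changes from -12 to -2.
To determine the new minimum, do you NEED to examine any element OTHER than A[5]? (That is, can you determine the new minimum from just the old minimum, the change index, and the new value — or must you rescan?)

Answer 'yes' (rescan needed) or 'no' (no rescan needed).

Answer: yes

Derivation:
Old min = -12 at index 5
Change at index 5: -12 -> -2
Index 5 WAS the min and new value -2 > old min -12. Must rescan other elements to find the new min.
Needs rescan: yes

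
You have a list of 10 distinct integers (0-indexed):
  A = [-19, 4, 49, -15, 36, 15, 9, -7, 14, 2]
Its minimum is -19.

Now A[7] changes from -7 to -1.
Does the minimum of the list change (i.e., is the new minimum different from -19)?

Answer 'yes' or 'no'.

Old min = -19
Change: A[7] -7 -> -1
Changed element was NOT the min; min changes only if -1 < -19.
New min = -19; changed? no

Answer: no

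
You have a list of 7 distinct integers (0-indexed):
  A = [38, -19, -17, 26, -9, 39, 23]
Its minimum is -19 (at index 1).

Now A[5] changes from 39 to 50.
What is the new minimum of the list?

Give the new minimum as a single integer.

Answer: -19

Derivation:
Old min = -19 (at index 1)
Change: A[5] 39 -> 50
Changed element was NOT the old min.
  New min = min(old_min, new_val) = min(-19, 50) = -19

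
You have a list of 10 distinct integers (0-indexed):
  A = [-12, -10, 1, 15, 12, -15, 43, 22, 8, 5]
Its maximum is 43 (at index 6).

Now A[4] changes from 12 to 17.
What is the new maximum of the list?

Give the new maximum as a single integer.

Answer: 43

Derivation:
Old max = 43 (at index 6)
Change: A[4] 12 -> 17
Changed element was NOT the old max.
  New max = max(old_max, new_val) = max(43, 17) = 43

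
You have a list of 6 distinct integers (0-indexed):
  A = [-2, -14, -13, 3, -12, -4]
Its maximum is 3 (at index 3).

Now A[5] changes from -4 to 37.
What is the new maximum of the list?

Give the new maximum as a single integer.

Old max = 3 (at index 3)
Change: A[5] -4 -> 37
Changed element was NOT the old max.
  New max = max(old_max, new_val) = max(3, 37) = 37

Answer: 37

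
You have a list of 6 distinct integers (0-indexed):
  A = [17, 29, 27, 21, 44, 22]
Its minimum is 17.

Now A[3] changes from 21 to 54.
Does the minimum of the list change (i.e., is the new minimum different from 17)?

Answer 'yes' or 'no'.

Answer: no

Derivation:
Old min = 17
Change: A[3] 21 -> 54
Changed element was NOT the min; min changes only if 54 < 17.
New min = 17; changed? no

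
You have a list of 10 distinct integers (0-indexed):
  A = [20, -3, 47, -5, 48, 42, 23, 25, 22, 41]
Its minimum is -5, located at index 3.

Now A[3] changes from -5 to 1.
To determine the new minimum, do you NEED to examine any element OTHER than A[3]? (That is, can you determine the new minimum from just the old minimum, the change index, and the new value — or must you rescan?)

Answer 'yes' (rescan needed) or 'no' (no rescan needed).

Old min = -5 at index 3
Change at index 3: -5 -> 1
Index 3 WAS the min and new value 1 > old min -5. Must rescan other elements to find the new min.
Needs rescan: yes

Answer: yes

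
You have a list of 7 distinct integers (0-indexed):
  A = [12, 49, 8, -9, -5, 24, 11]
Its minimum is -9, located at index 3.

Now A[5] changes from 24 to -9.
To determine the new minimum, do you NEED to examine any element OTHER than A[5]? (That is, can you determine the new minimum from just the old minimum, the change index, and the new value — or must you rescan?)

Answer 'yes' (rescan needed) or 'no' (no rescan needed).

Answer: no

Derivation:
Old min = -9 at index 3
Change at index 5: 24 -> -9
Index 5 was NOT the min. New min = min(-9, -9). No rescan of other elements needed.
Needs rescan: no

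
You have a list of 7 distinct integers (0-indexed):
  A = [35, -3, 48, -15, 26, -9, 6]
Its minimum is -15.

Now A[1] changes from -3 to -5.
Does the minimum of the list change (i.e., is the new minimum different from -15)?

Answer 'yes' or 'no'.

Answer: no

Derivation:
Old min = -15
Change: A[1] -3 -> -5
Changed element was NOT the min; min changes only if -5 < -15.
New min = -15; changed? no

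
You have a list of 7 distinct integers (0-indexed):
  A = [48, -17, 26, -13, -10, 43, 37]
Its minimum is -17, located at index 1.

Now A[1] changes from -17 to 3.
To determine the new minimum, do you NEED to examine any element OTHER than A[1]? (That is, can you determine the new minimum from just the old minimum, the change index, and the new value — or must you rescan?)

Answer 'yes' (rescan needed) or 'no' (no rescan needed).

Answer: yes

Derivation:
Old min = -17 at index 1
Change at index 1: -17 -> 3
Index 1 WAS the min and new value 3 > old min -17. Must rescan other elements to find the new min.
Needs rescan: yes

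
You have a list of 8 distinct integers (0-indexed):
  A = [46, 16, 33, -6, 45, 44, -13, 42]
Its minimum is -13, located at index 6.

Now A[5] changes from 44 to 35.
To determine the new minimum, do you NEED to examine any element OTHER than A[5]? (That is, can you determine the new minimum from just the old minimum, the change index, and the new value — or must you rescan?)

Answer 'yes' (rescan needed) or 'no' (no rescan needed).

Old min = -13 at index 6
Change at index 5: 44 -> 35
Index 5 was NOT the min. New min = min(-13, 35). No rescan of other elements needed.
Needs rescan: no

Answer: no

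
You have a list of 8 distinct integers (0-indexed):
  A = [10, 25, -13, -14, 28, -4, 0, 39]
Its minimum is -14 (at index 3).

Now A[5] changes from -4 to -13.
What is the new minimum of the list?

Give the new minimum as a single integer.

Answer: -14

Derivation:
Old min = -14 (at index 3)
Change: A[5] -4 -> -13
Changed element was NOT the old min.
  New min = min(old_min, new_val) = min(-14, -13) = -14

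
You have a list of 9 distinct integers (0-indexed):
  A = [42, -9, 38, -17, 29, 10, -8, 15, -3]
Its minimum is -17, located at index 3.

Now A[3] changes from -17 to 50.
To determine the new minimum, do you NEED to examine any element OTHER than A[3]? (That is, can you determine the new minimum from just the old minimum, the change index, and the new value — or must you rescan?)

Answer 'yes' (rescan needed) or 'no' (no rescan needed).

Old min = -17 at index 3
Change at index 3: -17 -> 50
Index 3 WAS the min and new value 50 > old min -17. Must rescan other elements to find the new min.
Needs rescan: yes

Answer: yes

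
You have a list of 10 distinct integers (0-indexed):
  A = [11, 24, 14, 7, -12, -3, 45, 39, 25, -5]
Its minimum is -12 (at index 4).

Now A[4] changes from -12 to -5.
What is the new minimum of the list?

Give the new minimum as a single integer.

Old min = -12 (at index 4)
Change: A[4] -12 -> -5
Changed element WAS the min. Need to check: is -5 still <= all others?
  Min of remaining elements: -5
  New min = min(-5, -5) = -5

Answer: -5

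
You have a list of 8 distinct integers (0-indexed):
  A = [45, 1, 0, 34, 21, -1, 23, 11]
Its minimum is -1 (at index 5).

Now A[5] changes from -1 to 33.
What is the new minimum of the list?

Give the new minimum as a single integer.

Answer: 0

Derivation:
Old min = -1 (at index 5)
Change: A[5] -1 -> 33
Changed element WAS the min. Need to check: is 33 still <= all others?
  Min of remaining elements: 0
  New min = min(33, 0) = 0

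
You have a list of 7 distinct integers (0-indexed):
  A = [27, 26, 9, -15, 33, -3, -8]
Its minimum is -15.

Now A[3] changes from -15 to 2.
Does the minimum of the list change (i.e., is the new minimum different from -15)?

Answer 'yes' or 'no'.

Old min = -15
Change: A[3] -15 -> 2
Changed element was the min; new min must be rechecked.
New min = -8; changed? yes

Answer: yes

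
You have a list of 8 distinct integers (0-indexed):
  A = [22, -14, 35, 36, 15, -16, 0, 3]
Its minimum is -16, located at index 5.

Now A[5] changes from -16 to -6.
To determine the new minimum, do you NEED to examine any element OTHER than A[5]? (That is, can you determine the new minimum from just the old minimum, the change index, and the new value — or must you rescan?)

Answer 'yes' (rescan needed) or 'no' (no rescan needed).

Old min = -16 at index 5
Change at index 5: -16 -> -6
Index 5 WAS the min and new value -6 > old min -16. Must rescan other elements to find the new min.
Needs rescan: yes

Answer: yes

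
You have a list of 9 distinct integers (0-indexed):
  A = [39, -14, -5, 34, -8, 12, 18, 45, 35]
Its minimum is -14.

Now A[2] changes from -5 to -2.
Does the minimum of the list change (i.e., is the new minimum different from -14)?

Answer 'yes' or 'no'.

Old min = -14
Change: A[2] -5 -> -2
Changed element was NOT the min; min changes only if -2 < -14.
New min = -14; changed? no

Answer: no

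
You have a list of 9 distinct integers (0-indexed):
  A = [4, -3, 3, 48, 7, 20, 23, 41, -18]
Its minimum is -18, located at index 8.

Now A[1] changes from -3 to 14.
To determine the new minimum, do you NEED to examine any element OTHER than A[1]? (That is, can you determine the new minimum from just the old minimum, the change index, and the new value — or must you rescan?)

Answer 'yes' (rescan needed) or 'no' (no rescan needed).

Answer: no

Derivation:
Old min = -18 at index 8
Change at index 1: -3 -> 14
Index 1 was NOT the min. New min = min(-18, 14). No rescan of other elements needed.
Needs rescan: no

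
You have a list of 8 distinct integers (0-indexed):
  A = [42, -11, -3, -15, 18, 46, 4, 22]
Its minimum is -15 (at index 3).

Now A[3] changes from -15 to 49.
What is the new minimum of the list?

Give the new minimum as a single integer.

Answer: -11

Derivation:
Old min = -15 (at index 3)
Change: A[3] -15 -> 49
Changed element WAS the min. Need to check: is 49 still <= all others?
  Min of remaining elements: -11
  New min = min(49, -11) = -11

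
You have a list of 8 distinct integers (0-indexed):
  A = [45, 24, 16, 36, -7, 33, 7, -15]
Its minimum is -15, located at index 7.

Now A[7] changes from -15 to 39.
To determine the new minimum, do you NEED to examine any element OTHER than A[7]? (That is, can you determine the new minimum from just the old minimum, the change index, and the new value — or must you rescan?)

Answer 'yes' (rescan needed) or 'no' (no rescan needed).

Old min = -15 at index 7
Change at index 7: -15 -> 39
Index 7 WAS the min and new value 39 > old min -15. Must rescan other elements to find the new min.
Needs rescan: yes

Answer: yes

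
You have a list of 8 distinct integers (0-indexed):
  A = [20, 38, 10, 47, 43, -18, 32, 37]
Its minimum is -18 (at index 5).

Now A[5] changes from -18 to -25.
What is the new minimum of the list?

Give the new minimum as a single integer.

Old min = -18 (at index 5)
Change: A[5] -18 -> -25
Changed element WAS the min. Need to check: is -25 still <= all others?
  Min of remaining elements: 10
  New min = min(-25, 10) = -25

Answer: -25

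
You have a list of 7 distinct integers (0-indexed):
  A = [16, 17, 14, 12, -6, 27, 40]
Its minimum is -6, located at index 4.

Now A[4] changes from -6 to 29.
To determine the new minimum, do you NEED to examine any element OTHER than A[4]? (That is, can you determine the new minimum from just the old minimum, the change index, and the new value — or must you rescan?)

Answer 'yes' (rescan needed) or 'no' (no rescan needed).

Old min = -6 at index 4
Change at index 4: -6 -> 29
Index 4 WAS the min and new value 29 > old min -6. Must rescan other elements to find the new min.
Needs rescan: yes

Answer: yes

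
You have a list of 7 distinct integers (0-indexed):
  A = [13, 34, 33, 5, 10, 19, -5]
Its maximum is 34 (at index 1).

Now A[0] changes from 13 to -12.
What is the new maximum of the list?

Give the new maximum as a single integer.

Answer: 34

Derivation:
Old max = 34 (at index 1)
Change: A[0] 13 -> -12
Changed element was NOT the old max.
  New max = max(old_max, new_val) = max(34, -12) = 34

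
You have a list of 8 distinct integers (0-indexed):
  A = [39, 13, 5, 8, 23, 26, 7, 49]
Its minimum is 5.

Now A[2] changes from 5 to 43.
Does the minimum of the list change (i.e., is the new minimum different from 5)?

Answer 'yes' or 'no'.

Answer: yes

Derivation:
Old min = 5
Change: A[2] 5 -> 43
Changed element was the min; new min must be rechecked.
New min = 7; changed? yes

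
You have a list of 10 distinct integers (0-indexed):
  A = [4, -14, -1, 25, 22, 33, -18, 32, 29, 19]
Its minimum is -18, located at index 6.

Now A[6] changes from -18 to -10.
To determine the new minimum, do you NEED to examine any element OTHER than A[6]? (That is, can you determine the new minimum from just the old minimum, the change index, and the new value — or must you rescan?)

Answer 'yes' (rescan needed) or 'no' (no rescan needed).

Old min = -18 at index 6
Change at index 6: -18 -> -10
Index 6 WAS the min and new value -10 > old min -18. Must rescan other elements to find the new min.
Needs rescan: yes

Answer: yes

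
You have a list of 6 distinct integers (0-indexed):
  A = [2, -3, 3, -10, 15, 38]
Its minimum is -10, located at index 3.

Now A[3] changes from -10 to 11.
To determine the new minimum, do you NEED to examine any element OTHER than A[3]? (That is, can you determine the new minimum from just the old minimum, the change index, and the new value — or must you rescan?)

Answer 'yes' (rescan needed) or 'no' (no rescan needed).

Answer: yes

Derivation:
Old min = -10 at index 3
Change at index 3: -10 -> 11
Index 3 WAS the min and new value 11 > old min -10. Must rescan other elements to find the new min.
Needs rescan: yes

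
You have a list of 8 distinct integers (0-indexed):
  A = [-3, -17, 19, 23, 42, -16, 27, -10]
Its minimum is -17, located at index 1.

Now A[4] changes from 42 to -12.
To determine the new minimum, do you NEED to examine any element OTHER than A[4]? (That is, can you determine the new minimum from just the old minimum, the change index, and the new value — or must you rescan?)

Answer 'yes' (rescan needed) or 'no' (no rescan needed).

Old min = -17 at index 1
Change at index 4: 42 -> -12
Index 4 was NOT the min. New min = min(-17, -12). No rescan of other elements needed.
Needs rescan: no

Answer: no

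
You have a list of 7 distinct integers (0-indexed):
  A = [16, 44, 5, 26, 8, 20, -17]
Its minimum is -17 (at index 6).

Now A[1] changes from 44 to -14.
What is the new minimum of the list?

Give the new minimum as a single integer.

Old min = -17 (at index 6)
Change: A[1] 44 -> -14
Changed element was NOT the old min.
  New min = min(old_min, new_val) = min(-17, -14) = -17

Answer: -17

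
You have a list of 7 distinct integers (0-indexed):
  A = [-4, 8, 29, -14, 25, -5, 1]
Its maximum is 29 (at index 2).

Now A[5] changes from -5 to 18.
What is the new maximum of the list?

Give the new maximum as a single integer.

Old max = 29 (at index 2)
Change: A[5] -5 -> 18
Changed element was NOT the old max.
  New max = max(old_max, new_val) = max(29, 18) = 29

Answer: 29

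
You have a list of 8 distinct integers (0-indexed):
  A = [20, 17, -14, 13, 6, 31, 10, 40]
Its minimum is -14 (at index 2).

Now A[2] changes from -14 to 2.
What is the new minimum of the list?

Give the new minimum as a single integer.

Old min = -14 (at index 2)
Change: A[2] -14 -> 2
Changed element WAS the min. Need to check: is 2 still <= all others?
  Min of remaining elements: 6
  New min = min(2, 6) = 2

Answer: 2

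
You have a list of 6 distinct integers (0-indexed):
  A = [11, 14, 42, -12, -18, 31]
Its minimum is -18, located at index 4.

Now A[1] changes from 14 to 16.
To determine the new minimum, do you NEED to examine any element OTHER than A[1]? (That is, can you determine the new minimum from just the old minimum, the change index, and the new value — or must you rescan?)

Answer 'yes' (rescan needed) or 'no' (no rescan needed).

Old min = -18 at index 4
Change at index 1: 14 -> 16
Index 1 was NOT the min. New min = min(-18, 16). No rescan of other elements needed.
Needs rescan: no

Answer: no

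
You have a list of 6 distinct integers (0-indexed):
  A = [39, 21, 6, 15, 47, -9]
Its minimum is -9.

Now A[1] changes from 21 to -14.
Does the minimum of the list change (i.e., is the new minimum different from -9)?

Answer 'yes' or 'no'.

Answer: yes

Derivation:
Old min = -9
Change: A[1] 21 -> -14
Changed element was NOT the min; min changes only if -14 < -9.
New min = -14; changed? yes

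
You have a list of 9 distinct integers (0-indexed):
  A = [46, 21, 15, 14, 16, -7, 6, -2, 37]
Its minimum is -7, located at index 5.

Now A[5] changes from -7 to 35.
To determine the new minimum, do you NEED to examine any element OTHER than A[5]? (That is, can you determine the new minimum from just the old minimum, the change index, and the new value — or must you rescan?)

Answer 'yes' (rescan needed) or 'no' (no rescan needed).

Old min = -7 at index 5
Change at index 5: -7 -> 35
Index 5 WAS the min and new value 35 > old min -7. Must rescan other elements to find the new min.
Needs rescan: yes

Answer: yes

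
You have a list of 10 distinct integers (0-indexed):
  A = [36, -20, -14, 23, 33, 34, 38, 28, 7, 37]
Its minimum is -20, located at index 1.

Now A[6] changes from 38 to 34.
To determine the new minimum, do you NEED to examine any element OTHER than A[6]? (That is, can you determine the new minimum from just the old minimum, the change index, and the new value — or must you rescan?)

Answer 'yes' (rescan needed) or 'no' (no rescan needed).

Answer: no

Derivation:
Old min = -20 at index 1
Change at index 6: 38 -> 34
Index 6 was NOT the min. New min = min(-20, 34). No rescan of other elements needed.
Needs rescan: no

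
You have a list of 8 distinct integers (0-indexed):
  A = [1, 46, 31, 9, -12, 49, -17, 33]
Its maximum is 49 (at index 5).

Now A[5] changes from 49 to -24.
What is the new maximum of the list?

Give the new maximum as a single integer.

Answer: 46

Derivation:
Old max = 49 (at index 5)
Change: A[5] 49 -> -24
Changed element WAS the max -> may need rescan.
  Max of remaining elements: 46
  New max = max(-24, 46) = 46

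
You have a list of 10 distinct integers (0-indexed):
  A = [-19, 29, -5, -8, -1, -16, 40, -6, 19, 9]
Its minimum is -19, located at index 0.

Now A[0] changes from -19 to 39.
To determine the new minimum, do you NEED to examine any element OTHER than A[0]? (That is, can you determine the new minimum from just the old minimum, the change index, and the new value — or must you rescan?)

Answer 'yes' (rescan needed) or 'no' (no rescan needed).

Old min = -19 at index 0
Change at index 0: -19 -> 39
Index 0 WAS the min and new value 39 > old min -19. Must rescan other elements to find the new min.
Needs rescan: yes

Answer: yes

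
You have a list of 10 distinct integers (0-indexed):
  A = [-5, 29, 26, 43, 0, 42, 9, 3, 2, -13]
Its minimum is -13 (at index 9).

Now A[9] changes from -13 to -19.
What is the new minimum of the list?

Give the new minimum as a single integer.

Answer: -19

Derivation:
Old min = -13 (at index 9)
Change: A[9] -13 -> -19
Changed element WAS the min. Need to check: is -19 still <= all others?
  Min of remaining elements: -5
  New min = min(-19, -5) = -19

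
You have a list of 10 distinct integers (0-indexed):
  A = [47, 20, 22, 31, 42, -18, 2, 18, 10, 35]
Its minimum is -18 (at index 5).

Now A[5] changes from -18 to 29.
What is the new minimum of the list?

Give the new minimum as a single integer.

Old min = -18 (at index 5)
Change: A[5] -18 -> 29
Changed element WAS the min. Need to check: is 29 still <= all others?
  Min of remaining elements: 2
  New min = min(29, 2) = 2

Answer: 2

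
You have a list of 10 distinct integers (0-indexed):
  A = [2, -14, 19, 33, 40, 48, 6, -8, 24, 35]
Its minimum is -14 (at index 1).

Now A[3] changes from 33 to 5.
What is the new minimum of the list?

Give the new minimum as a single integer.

Old min = -14 (at index 1)
Change: A[3] 33 -> 5
Changed element was NOT the old min.
  New min = min(old_min, new_val) = min(-14, 5) = -14

Answer: -14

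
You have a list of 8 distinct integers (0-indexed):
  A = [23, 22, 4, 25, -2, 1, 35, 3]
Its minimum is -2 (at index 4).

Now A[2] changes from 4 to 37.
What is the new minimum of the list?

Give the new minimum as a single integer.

Answer: -2

Derivation:
Old min = -2 (at index 4)
Change: A[2] 4 -> 37
Changed element was NOT the old min.
  New min = min(old_min, new_val) = min(-2, 37) = -2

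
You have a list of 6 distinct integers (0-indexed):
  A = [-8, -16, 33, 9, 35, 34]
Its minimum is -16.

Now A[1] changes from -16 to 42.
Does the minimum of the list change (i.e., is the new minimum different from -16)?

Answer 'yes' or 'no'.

Answer: yes

Derivation:
Old min = -16
Change: A[1] -16 -> 42
Changed element was the min; new min must be rechecked.
New min = -8; changed? yes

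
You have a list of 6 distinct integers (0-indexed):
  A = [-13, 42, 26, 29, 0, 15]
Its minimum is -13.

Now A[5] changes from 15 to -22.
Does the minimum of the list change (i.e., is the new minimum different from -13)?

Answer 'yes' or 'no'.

Answer: yes

Derivation:
Old min = -13
Change: A[5] 15 -> -22
Changed element was NOT the min; min changes only if -22 < -13.
New min = -22; changed? yes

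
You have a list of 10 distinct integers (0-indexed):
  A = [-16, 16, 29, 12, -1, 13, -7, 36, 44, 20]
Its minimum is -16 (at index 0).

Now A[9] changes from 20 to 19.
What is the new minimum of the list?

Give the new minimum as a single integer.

Answer: -16

Derivation:
Old min = -16 (at index 0)
Change: A[9] 20 -> 19
Changed element was NOT the old min.
  New min = min(old_min, new_val) = min(-16, 19) = -16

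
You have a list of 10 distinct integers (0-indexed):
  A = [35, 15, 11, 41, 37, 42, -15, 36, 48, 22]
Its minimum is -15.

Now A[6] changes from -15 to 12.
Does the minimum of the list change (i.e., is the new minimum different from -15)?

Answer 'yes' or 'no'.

Answer: yes

Derivation:
Old min = -15
Change: A[6] -15 -> 12
Changed element was the min; new min must be rechecked.
New min = 11; changed? yes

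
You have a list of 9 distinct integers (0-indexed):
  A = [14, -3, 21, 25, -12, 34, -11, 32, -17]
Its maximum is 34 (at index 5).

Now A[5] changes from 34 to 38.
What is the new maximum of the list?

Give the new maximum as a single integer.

Old max = 34 (at index 5)
Change: A[5] 34 -> 38
Changed element WAS the max -> may need rescan.
  Max of remaining elements: 32
  New max = max(38, 32) = 38

Answer: 38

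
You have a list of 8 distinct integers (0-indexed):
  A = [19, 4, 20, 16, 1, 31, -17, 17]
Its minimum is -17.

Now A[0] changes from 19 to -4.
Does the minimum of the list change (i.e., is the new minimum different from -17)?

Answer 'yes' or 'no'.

Answer: no

Derivation:
Old min = -17
Change: A[0] 19 -> -4
Changed element was NOT the min; min changes only if -4 < -17.
New min = -17; changed? no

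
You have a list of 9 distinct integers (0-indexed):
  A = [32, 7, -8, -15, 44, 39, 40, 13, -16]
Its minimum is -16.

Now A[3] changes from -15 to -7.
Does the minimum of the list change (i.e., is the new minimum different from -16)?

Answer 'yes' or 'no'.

Answer: no

Derivation:
Old min = -16
Change: A[3] -15 -> -7
Changed element was NOT the min; min changes only if -7 < -16.
New min = -16; changed? no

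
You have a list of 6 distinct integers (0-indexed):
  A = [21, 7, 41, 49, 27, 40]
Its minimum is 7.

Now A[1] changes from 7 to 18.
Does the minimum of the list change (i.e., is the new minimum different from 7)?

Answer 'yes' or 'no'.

Old min = 7
Change: A[1] 7 -> 18
Changed element was the min; new min must be rechecked.
New min = 18; changed? yes

Answer: yes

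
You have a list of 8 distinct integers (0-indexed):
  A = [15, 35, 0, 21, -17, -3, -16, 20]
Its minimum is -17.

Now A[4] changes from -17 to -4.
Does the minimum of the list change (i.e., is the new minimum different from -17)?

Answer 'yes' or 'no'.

Answer: yes

Derivation:
Old min = -17
Change: A[4] -17 -> -4
Changed element was the min; new min must be rechecked.
New min = -16; changed? yes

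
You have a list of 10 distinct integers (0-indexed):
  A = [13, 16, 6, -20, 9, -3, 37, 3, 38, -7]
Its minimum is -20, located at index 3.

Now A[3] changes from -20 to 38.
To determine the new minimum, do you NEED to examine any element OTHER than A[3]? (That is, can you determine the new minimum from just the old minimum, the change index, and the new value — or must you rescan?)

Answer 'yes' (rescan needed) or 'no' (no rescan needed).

Old min = -20 at index 3
Change at index 3: -20 -> 38
Index 3 WAS the min and new value 38 > old min -20. Must rescan other elements to find the new min.
Needs rescan: yes

Answer: yes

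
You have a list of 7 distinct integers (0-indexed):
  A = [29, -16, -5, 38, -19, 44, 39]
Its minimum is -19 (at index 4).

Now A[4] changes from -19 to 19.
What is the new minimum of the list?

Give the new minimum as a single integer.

Answer: -16

Derivation:
Old min = -19 (at index 4)
Change: A[4] -19 -> 19
Changed element WAS the min. Need to check: is 19 still <= all others?
  Min of remaining elements: -16
  New min = min(19, -16) = -16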